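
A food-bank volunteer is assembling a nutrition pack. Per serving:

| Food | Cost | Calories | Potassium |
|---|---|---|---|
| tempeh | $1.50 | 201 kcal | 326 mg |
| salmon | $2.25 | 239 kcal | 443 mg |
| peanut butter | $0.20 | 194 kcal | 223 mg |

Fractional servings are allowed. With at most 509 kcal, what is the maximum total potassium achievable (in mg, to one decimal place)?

943.5 mg

Potassium per kcal: salmon 1.854, tempeh 1.622, peanut butter 1.149.
With no serving limits, spend the whole calories allowance on salmon: 509 kcal / 239 kcal × 443 mg = 943.5 mg.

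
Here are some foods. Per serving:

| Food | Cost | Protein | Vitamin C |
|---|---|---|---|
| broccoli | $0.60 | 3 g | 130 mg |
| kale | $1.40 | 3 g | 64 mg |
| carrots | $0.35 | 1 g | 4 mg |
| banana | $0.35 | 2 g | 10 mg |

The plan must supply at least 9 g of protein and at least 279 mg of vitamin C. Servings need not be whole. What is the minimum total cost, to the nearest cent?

An LP optimum is at a vertex; with two nutrient constraints at most two foods are used. Check each candidate.
broccoli only: max(9/3, 279/130) = 3 servings → $1.80.
kale only: max(9/3, 279/64) = 4.359 servings → $6.10.
carrots only: max(9/1, 279/4) = 69.75 servings → $24.41.
banana only: max(9/2, 279/10) = 27.9 servings → $9.77.
broccoli + kale with both tight: 1.318 servings and 1.682 servings → $3.15.
broccoli + carrots with both tight: 2.059 servings and 2.822 servings → $2.22.
broccoli + banana with both tight: 2.035 servings and 1.448 servings → $1.73.
kale + carrots: intersection lies outside the first quadrant.
kale + banana: intersection lies outside the first quadrant.
carrots + banana: intersection lies outside the first quadrant.
Cheapest feasible corner: $1.73.

$1.73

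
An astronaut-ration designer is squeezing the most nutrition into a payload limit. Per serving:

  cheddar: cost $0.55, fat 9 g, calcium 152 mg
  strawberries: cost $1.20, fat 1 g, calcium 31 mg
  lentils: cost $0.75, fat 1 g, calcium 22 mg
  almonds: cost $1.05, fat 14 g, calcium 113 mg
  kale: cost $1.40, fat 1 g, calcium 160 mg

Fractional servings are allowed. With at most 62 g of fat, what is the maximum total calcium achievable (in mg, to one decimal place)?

9920.0 mg

Calcium per g fat: kale 160, strawberries 31, lentils 22, cheddar 16.89, almonds 8.071.
With no serving limits, spend the whole fat allowance on kale: 62 g / 1 g × 160 mg = 9920.0 mg.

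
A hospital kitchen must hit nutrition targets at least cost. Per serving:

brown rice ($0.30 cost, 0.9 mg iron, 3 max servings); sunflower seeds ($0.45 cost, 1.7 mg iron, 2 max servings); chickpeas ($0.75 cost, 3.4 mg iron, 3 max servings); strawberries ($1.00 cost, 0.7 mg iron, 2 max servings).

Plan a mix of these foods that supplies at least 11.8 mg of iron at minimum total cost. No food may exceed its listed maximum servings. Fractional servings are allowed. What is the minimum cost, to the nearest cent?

$2.67

Cost per mg of iron: chickpeas $0.2206, sunflower seeds $0.2647, brown rice $0.3333, strawberries $1.4286.
Take 3 servings of chickpeas: +10.2 mg iron for $2.25 (total $2.25, still need 1.6 mg).
Take 0.9412 servings of sunflower seeds: +1.6 mg iron for $0.42 (total $2.67, still need 0.0 mg).
Greedy by cheapest-per-mg is optimal for a single linear constraint, so the minimum cost is $2.67.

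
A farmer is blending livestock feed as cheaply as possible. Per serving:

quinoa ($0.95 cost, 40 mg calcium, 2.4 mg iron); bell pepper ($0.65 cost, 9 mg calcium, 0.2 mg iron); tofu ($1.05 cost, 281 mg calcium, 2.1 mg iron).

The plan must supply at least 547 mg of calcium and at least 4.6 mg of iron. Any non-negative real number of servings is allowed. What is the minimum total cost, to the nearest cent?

$2.24

At the optimum either one food covers both requirements or two foods hit both targets exactly; no other combination can be cheaper.
quinoa only: max(547/40, 4.6/2.4) = 13.68 servings → $12.99.
bell pepper only: max(547/9, 4.6/0.2) = 60.78 servings → $39.51.
tofu only: max(547/281, 4.6/2.1) = 2.19 servings → $2.30.
quinoa + bell pepper with both targets exact would need a negative amount; discard.
quinoa + tofu with both tight: 0.2437 servings and 1.912 servings → $2.24.
bell pepper + tofu with both tight: 3.858 servings and 1.823 servings → $4.42.
Cheapest feasible corner: $2.24.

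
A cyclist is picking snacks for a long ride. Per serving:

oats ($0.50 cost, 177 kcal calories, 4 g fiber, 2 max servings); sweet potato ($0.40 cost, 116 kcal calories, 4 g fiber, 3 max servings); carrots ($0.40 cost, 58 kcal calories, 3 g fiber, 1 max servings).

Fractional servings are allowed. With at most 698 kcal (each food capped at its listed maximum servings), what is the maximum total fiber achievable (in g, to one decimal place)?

21.6 g

Fiber per kcal: carrots 0.05172, sweet potato 0.03448, oats 0.0226.
Take 1 serving of carrots: uses 58 kcal, +3.0 g fiber (running total 3.0 g).
Take 3 servings of sweet potato: uses 348 kcal, +12.0 g fiber (running total 15.0 g).
Take 1.65 servings of oats: uses 292 kcal, +6.6 g fiber (running total 21.6 g).
Filling greedily by fiber-per-kcal is optimal for one linear limit, giving 21.6 g.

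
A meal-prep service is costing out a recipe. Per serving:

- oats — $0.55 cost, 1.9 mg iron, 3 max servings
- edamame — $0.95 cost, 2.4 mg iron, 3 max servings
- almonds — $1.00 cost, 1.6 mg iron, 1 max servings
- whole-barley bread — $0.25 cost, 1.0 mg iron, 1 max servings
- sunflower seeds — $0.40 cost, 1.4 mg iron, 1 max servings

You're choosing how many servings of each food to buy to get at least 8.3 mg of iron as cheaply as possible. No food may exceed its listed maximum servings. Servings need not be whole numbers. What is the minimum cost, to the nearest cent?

Cost per mg of iron: whole-barley bread $0.2500, sunflower seeds $0.2857, oats $0.2895, edamame $0.3958, almonds $0.6250.
Take 1 serving of whole-barley bread: +1.0 mg iron for $0.25 (total $0.25, still need 7.3 mg).
Take 1 serving of sunflower seeds: +1.4 mg iron for $0.40 (total $0.65, still need 5.9 mg).
Take 3 servings of oats: +5.7 mg iron for $1.65 (total $2.30, still need 0.2 mg).
Take 0.08333 servings of edamame: +0.2 mg iron for $0.08 (total $2.38, still need 0.0 mg).
Filling from the cheapest source first is optimal under one linear minimum: $2.38.

$2.38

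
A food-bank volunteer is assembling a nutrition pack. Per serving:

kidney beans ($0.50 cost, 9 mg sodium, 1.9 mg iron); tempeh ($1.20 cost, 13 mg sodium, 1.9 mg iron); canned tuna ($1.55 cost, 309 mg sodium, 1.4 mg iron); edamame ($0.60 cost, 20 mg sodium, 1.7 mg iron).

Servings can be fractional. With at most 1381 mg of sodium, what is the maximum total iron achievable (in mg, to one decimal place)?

Iron per mg sodium: kidney beans 0.2111, tempeh 0.1462, edamame 0.085, canned tuna 0.004531.
With no serving limits, spend the whole sodium allowance on kidney beans: 1381 mg / 9 mg × 1.9 mg = 291.5 mg.

291.5 mg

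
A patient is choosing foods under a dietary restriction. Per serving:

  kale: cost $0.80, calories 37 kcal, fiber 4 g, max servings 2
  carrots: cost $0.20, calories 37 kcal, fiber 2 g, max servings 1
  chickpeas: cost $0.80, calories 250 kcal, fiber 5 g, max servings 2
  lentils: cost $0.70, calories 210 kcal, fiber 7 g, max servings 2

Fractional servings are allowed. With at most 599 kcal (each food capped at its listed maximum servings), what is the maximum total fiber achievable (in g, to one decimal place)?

25.4 g

Fiber per kcal: kale 0.1081, carrots 0.05405, lentils 0.03333, chickpeas 0.02.
Take 2 servings of kale: uses 74 kcal, +8.0 g fiber (running total 8.0 g).
Take 1 serving of carrots: uses 37 kcal, +2.0 g fiber (running total 10.0 g).
Take 2 servings of lentils: uses 420 kcal, +14.0 g fiber (running total 24.0 g).
Take 0.272 servings of chickpeas: uses 68 kcal, +1.4 g fiber (running total 25.4 g).
Filling greedily by fiber-per-kcal is optimal for one linear limit, giving 25.4 g.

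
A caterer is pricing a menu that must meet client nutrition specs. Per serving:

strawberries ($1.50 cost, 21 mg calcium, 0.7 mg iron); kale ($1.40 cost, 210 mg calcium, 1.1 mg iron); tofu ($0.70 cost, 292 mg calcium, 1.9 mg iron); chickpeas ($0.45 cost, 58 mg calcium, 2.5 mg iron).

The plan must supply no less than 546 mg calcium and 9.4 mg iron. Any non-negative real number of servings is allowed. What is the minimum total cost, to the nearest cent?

strawberries only: max(546/21, 9.4/0.7) = 26 servings → $39.00.
kale only: max(546/210, 9.4/1.1) = 8.545 servings → $11.96.
tofu only: max(546/292, 9.4/1.9) = 4.947 servings → $3.46.
chickpeas only: max(546/58, 9.4/2.5) = 9.414 servings → $4.24.
strawberries + kale with both tight: 11.08 servings and 1.492 servings → $18.72.
strawberries + tofu with both tight: 10.38 servings and 1.123 servings → $16.36.
strawberries + chickpeas: intersection lies outside the first quadrant.
kale + tofu with both targets exact would need a negative amount; discard.
kale + chickpeas with both tight: 1.778 servings and 2.978 servings → $3.83.
tofu + chickpeas with both tight: 1.323 servings and 2.755 servings → $2.17.
So the least-cost plan costs $2.17.

$2.17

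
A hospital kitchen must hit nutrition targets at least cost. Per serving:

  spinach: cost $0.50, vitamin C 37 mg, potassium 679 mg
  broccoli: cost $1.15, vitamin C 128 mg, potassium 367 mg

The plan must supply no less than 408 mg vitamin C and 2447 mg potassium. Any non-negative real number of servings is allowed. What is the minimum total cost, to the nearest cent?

An LP optimum is at a vertex; with two nutrient constraints at most two foods are used. Check each candidate.
spinach only: max(408/37, 2447/679) = 11.03 servings → $5.51.
broccoli only: max(408/128, 2447/367) = 6.668 servings → $7.67.
spinach + broccoli with both tight: 2.229 servings and 2.543 servings → $4.04.
So the least-cost plan costs $4.04.

$4.04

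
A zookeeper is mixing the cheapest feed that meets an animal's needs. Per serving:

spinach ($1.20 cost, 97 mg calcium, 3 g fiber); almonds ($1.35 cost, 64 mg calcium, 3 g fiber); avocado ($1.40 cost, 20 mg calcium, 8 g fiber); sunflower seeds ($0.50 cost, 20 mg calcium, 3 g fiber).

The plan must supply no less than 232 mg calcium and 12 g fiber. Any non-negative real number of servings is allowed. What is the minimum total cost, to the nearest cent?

$3.38

Check every corner: each single food scaled to meet both minima, and each pair solved so both constraints bind.
spinach only: max(232/97, 12/3) = 4 servings → $4.80.
almonds only: max(232/64, 12/3) = 4 servings → $5.40.
avocado only: max(232/20, 12/8) = 11.6 servings → $16.24.
sunflower seeds only: max(232/20, 12/3) = 11.6 servings → $5.80.
spinach + almonds: the both-tight solution has a negative serving — not a feasible corner.
spinach + avocado with both tight: 2.257 servings and 0.6536 servings → $3.62.
spinach + sunflower seeds with both tight: 1.974 servings and 2.026 servings → $3.38.
almonds + avocado with both tight: 3.575 servings and 0.1593 servings → $5.05.
almonds + sunflower seeds with both tight: 3.455 servings and 0.5455 servings → $4.94.
avocado + sunflower seeds: the both-tight solution has a negative serving — not a feasible corner.
The minimum over all feasible corners is $3.38.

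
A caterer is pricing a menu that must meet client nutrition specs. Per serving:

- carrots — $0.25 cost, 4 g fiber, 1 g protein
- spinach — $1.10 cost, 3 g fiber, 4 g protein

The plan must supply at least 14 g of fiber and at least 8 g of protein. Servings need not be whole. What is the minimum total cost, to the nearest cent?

A basic optimal solution has at most two foods positive. Try each food alone and each pair with both targets met exactly.
carrots only: max(14/4, 8/1) = 8 servings → $2.00.
spinach only: max(14/3, 8/4) = 4.667 servings → $5.13.
carrots + spinach with both tight: 2.462 servings and 1.385 servings → $2.14.
The minimum over all feasible corners is $2.00.

$2.00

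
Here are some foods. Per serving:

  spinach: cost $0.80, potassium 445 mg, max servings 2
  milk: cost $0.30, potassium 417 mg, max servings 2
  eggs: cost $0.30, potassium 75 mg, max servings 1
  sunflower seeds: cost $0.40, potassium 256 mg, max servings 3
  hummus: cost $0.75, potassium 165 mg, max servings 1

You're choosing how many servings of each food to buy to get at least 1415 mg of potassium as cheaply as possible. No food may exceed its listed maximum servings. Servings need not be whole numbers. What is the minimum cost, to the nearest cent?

Cost per mg of potassium: milk $0.0007, sunflower seeds $0.0016, spinach $0.0018, eggs $0.0040, hummus $0.0045.
Take 2 servings of milk: +834.0 mg potassium for $0.60 (total $0.60, still need 581.0 mg).
Take 2.27 servings of sunflower seeds: +581.0 mg potassium for $0.91 (total $1.51, still need 0.0 mg).
Filling from the cheapest source first is optimal under one linear minimum: $1.51.

$1.51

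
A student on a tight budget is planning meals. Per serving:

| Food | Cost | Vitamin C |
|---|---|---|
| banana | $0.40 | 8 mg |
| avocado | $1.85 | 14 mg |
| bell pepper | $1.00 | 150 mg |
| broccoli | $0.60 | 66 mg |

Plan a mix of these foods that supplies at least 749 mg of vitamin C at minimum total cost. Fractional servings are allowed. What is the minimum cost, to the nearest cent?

$4.99

Cost per mg of vitamin C: bell pepper $0.0067, broccoli $0.0091, banana $0.0500, avocado $0.1321.
With no serving limits, use only bell pepper: 749 mg / 150 mg = 4.993 servings × $1.00 = $4.99.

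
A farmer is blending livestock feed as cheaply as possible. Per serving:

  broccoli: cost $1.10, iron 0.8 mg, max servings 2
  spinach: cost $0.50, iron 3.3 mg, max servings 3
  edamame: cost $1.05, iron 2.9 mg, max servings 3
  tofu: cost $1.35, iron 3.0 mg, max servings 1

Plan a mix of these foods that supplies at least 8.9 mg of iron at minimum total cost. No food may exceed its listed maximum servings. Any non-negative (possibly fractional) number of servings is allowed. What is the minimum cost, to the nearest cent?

Cost per mg of iron: spinach $0.1515, edamame $0.3621, tofu $0.4500, broccoli $1.3750.
Take 2.697 servings of spinach: +8.9 mg iron for $1.35 (total $1.35, still need 0.0 mg).
Greedy by cheapest-per-mg is optimal for a single linear constraint, so the minimum cost is $1.35.

$1.35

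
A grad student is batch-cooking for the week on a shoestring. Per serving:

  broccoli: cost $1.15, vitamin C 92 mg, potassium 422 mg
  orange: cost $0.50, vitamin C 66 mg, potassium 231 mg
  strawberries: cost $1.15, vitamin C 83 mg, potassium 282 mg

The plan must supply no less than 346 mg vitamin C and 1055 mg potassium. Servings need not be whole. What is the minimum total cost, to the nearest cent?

$2.62

For a min-cost LP with two ≥-constraints, a basic feasible solution has at most two positive variables.
broccoli only: max(346/92, 1055/422) = 3.761 servings → $4.33.
orange only: max(346/66, 1055/231) = 5.242 servings → $2.62.
strawberries only: max(346/83, 1055/282) = 4.169 servings → $4.79.
broccoli + orange: intersection lies outside the first quadrant.
broccoli + strawberries: intersection lies outside the first quadrant.
orange + strawberries: intersection lies outside the first quadrant.
Cheapest feasible corner: $2.62.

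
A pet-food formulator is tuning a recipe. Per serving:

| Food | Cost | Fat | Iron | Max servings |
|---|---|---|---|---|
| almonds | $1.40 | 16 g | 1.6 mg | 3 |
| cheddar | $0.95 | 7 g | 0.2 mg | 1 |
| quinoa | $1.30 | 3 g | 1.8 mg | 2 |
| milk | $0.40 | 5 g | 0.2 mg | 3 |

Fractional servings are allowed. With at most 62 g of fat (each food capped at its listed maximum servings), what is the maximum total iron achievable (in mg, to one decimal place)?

Iron per g fat: quinoa 0.6, almonds 0.1, milk 0.04, cheddar 0.02857.
Take 2 servings of quinoa: uses 6 g fat, +3.6 mg iron (running total 3.6 mg).
Take 3 servings of almonds: uses 48 g fat, +4.8 mg iron (running total 8.4 mg).
Take 1.6 servings of milk: uses 8 g fat, +0.3 mg iron (running total 8.7 mg).
Filling greedily by iron-per-g fat is optimal for one linear limit, giving 8.7 mg.

8.7 mg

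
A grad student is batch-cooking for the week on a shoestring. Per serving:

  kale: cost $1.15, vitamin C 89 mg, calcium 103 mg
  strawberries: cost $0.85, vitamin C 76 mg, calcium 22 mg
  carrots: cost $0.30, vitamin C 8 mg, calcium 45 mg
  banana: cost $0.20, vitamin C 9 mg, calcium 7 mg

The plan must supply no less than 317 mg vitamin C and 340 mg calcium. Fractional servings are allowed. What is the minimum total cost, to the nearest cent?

$4.04

The cheapest plan sits at a corner of the feasible region — with two constraints it uses at most two foods.
kale only: max(317/89, 340/103) = 3.562 servings → $4.10.
strawberries only: max(317/76, 340/22) = 15.45 servings → $13.14.
carrots only: max(317/8, 340/45) = 39.62 servings → $11.89.
banana only: max(317/9, 340/7) = 48.57 servings → $9.71.
kale + strawberries with both tight: 3.214 servings and 0.4073 servings → $4.04.
kale + carrots with both targets exact would need a negative amount; discard.
kale + banana with both tight: 2.766 servings and 7.865 servings → $4.75.
strawberries + carrots with both tight: 3.559 servings and 5.816 servings → $4.77.
strawberries + banana: intersection lies outside the first quadrant.
carrots + banana with both tight: 2.41 servings and 33.08 servings → $7.34.
So the least-cost plan costs $4.04.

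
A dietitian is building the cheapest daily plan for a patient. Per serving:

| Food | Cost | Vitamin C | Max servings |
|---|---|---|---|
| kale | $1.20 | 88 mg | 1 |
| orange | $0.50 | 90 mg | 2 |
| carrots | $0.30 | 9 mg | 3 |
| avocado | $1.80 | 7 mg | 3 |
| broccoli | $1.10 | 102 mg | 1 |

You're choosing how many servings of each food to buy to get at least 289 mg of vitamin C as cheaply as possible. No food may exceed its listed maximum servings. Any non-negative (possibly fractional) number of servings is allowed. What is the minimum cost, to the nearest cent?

$2.20

Cost per mg of vitamin C: orange $0.0056, broccoli $0.0108, kale $0.0136, carrots $0.0333, avocado $0.2571.
Take 2 servings of orange: +180.0 mg vitamin C for $1.00 (total $1.00, still need 109.0 mg).
Take 1 serving of broccoli: +102.0 mg vitamin C for $1.10 (total $2.10, still need 7.0 mg).
Take 0.07955 servings of kale: +7.0 mg vitamin C for $0.10 (total $2.20, still need 0.0 mg).
Filling from the cheapest source first is optimal under one linear minimum: $2.20.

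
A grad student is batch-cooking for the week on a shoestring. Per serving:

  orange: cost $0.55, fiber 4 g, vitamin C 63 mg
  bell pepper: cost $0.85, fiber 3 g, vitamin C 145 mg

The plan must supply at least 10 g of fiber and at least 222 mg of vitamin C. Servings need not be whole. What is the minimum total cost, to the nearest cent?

$1.66

The cheapest plan sits at a corner of the feasible region — with two constraints it uses at most two foods.
orange only: max(10/4, 222/63) = 3.524 servings → $1.94.
bell pepper only: max(10/3, 222/145) = 3.333 servings → $2.83.
orange + bell pepper with both tight: 2.005 servings and 0.6598 servings → $1.66.
So the least-cost plan costs $1.66.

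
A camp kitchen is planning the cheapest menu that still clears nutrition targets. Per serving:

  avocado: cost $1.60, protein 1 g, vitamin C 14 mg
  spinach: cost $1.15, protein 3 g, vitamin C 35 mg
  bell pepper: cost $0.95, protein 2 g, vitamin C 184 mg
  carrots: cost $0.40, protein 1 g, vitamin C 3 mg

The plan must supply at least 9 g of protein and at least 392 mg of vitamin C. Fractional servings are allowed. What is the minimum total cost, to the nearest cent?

$3.78

For a min-cost LP with two ≥-constraints, a basic feasible solution has at most two positive variables.
avocado only: max(9/1, 392/14) = 28 servings → $44.80.
spinach only: max(9/3, 392/35) = 11.2 servings → $12.88.
bell pepper only: max(9/2, 392/184) = 4.5 servings → $4.28.
carrots only: max(9/1, 392/3) = 130.7 servings → $52.27.
avocado + spinach with both targets exact would need a negative amount; discard.
avocado + bell pepper with both tight: 5.59 servings and 1.705 servings → $10.56.
avocado + carrots: intersection lies outside the first quadrant.
spinach + bell pepper with both tight: 1.809 servings and 1.786 servings → $3.78.
spinach + carrots: intersection lies outside the first quadrant.
bell pepper + carrots with both tight: 2.051 servings and 4.899 servings → $3.91.
The minimum over all feasible corners is $3.78.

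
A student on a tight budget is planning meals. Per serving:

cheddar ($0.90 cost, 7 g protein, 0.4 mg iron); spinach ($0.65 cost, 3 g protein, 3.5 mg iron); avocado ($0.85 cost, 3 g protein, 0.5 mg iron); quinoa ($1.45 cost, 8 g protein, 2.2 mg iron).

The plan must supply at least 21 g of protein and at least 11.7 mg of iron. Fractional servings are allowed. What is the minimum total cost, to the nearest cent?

An LP optimum is at a vertex; with two nutrient constraints at most two foods are used. Check each candidate.
cheddar only: max(21/7, 11.7/0.4) = 29.25 servings → $26.32.
spinach only: max(21/3, 11.7/3.5) = 7 servings → $4.55.
avocado only: max(21/3, 11.7/0.5) = 23.4 servings → $19.89.
quinoa only: max(21/8, 11.7/2.2) = 5.318 servings → $7.71.
cheddar + spinach with both tight: 1.648 servings and 3.155 servings → $3.53.
cheddar + avocado: intersection lies outside the first quadrant.
cheddar + quinoa: the both-tight solution has a negative serving — not a feasible corner.
spinach + avocado with both tight: 2.733 servings and 4.267 servings → $5.40.
spinach + quinoa with both tight: 2.215 servings and 1.794 servings → $4.04.
avocado + quinoa: intersection lies outside the first quadrant.
The minimum over all feasible corners is $3.53.

$3.53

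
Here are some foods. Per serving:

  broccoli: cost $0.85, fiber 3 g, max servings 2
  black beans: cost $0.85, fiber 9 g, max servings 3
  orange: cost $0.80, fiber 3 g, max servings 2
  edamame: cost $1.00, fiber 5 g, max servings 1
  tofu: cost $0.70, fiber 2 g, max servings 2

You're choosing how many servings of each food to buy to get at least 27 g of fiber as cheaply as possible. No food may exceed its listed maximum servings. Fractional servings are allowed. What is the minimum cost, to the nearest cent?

$2.55

Cost per g of fiber: black beans $0.0944, edamame $0.2000, orange $0.2667, broccoli $0.2833, tofu $0.3500.
Take 3 servings of black beans: +27.0 g fiber for $2.55 (total $2.55, still need 0.0 g).
Greedy by cheapest-per-g is optimal for a single linear constraint, so the minimum cost is $2.55.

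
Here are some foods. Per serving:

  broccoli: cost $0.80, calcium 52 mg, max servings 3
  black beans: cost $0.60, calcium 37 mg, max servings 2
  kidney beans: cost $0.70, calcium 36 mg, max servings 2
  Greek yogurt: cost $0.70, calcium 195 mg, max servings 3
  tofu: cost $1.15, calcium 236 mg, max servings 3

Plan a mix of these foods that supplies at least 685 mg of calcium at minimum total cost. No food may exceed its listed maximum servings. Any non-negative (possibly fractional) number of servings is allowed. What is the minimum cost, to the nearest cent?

Cost per mg of calcium: Greek yogurt $0.0036, tofu $0.0049, broccoli $0.0154, black beans $0.0162, kidney beans $0.0194.
Take 3 servings of Greek yogurt: +585.0 mg calcium for $2.10 (total $2.10, still need 100.0 mg).
Take 0.4237 servings of tofu: +100.0 mg calcium for $0.49 (total $2.59, still need 0.0 mg).
Filling from the cheapest source first is optimal under one linear minimum: $2.59.

$2.59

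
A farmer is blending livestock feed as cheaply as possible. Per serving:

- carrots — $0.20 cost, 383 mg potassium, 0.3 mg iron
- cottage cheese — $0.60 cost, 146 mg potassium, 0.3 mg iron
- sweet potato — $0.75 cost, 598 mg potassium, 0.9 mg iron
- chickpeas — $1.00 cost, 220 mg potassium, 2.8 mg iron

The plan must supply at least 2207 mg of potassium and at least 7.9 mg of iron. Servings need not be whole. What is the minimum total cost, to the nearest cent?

For a min-cost LP with two ≥-constraints, a basic feasible solution has at most two positive variables.
carrots only: max(2207/383, 7.9/0.3) = 26.33 servings → $5.27.
cottage cheese only: max(2207/146, 7.9/0.3) = 26.33 servings → $15.80.
sweet potato only: max(2207/598, 7.9/0.9) = 8.778 servings → $6.58.
chickpeas only: max(2207/220, 7.9/2.8) = 10.03 servings → $10.03.
carrots + cottage cheese: intersection lies outside the first quadrant.
carrots + sweet potato with both targets exact would need a negative amount; discard.
carrots + chickpeas with both tight: 4.413 servings and 2.349 servings → $3.23.
cottage cheese + sweet potato: intersection lies outside the first quadrant.
cottage cheese + chickpeas with both tight: 12.96 servings and 1.433 servings → $9.21.
sweet potato + chickpeas with both tight: 3.008 servings and 1.854 servings → $4.11.
So the least-cost plan costs $3.23.

$3.23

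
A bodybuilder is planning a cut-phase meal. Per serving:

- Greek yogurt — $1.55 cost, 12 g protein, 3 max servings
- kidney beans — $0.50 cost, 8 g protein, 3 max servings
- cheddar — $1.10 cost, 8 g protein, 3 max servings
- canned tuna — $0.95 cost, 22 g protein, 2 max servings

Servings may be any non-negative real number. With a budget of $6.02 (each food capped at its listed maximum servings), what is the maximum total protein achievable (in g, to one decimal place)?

88.3 g

Protein per dollar: canned tuna 23.16, kidney beans 16, Greek yogurt 7.742, cheddar 7.273.
Take 2 servings of canned tuna: spends $1.90, +44.0 g protein (running total 44.0 g).
Take 3 servings of kidney beans: spends $1.50, +24.0 g protein (running total 68.0 g).
Take 1.69 servings of Greek yogurt: spends $2.62, +20.3 g protein (running total 88.3 g).
Filling greedily by protein-per-dollar is optimal for one linear limit, giving 88.3 g.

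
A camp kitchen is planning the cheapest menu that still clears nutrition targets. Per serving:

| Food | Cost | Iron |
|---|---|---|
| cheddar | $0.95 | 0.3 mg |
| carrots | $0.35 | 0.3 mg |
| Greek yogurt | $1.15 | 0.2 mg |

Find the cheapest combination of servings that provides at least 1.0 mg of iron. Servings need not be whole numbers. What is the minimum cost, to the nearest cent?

$1.17

Cost per mg of iron: carrots $1.1667, cheddar $3.1667, Greek yogurt $5.7500.
With no serving limits, use only carrots: 1.0 mg / 0.3 mg = 3.333 servings × $0.35 = $1.17.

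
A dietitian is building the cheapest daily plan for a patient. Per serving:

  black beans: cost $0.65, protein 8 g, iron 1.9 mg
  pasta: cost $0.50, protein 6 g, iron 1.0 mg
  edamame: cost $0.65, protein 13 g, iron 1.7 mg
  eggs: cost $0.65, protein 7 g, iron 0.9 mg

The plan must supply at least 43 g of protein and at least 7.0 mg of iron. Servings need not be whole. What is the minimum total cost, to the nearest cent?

Minimising a linear cost over {protein ≥ 43, iron ≥ 7.0, servings ≥ 0} — the optimum is at a vertex, using one or two foods.
black beans only: max(43/8, 7.0/1.9) = 5.375 servings → $3.49.
pasta only: max(43/6, 7.0/1.0) = 7.167 servings → $3.58.
edamame only: max(43/13, 7.0/1.7) = 4.118 servings → $2.68.
eggs only: max(43/7, 7.0/0.9) = 7.778 servings → $5.06.
black beans + pasta: the both-tight solution has a negative serving — not a feasible corner.
black beans + edamame with both tight: 1.613 servings and 2.315 servings → $2.55.
black beans + eggs with both tight: 1.689 servings and 4.213 servings → $3.84.
pasta + edamame with both tight: 6.393 servings and 0.3571 servings → $3.43.
pasta + eggs with both tight: 6.438 servings and 0.625 servings → $3.62.
edamame + eggs: the both-tight solution has a negative serving — not a feasible corner.
So the least-cost plan costs $2.55.

$2.55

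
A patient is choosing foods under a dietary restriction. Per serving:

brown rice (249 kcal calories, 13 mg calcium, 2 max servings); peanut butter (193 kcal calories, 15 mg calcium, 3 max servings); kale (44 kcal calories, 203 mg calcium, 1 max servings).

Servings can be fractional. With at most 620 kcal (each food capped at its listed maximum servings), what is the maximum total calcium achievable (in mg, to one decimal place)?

Calcium per kcal: kale 4.614, peanut butter 0.07772, brown rice 0.05221.
Take 1 serving of kale: uses 44 kcal, +203.0 mg calcium (running total 203.0 mg).
Take 2.984 servings of peanut butter: uses 576 kcal, +44.8 mg calcium (running total 247.8 mg).
Filling greedily by calcium-per-kcal is optimal for one linear limit, giving 247.8 mg.

247.8 mg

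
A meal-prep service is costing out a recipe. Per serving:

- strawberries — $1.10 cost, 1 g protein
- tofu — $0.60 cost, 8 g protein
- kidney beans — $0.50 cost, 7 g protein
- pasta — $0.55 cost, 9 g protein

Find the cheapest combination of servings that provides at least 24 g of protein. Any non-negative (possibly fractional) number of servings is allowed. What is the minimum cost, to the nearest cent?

$1.47

Cost per g of protein: pasta $0.0611, kidney beans $0.0714, tofu $0.0750, strawberries $1.1000.
With no serving limits, use only pasta: 24 g / 9 g = 2.667 servings × $0.55 = $1.47.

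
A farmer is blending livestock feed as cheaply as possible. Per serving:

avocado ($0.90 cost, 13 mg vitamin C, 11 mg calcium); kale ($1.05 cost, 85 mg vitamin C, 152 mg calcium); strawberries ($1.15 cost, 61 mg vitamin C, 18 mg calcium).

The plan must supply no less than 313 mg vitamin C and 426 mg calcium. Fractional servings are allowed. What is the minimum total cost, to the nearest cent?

An LP optimum is at a vertex; with two nutrient constraints at most two foods are used. Check each candidate.
avocado only: max(313/13, 426/11) = 38.73 servings → $34.85.
kale only: max(313/85, 426/152) = 3.682 servings → $3.87.
strawberries only: max(313/61, 426/18) = 23.67 servings → $27.22.
avocado + kale with both tight: 10.92 servings and 2.012 servings → $11.94.
avocado + strawberries with both targets exact would need a negative amount; discard.
kale + strawberries with both tight: 2.629 servings and 1.468 servings → $4.45.
So the least-cost plan costs $3.87.

$3.87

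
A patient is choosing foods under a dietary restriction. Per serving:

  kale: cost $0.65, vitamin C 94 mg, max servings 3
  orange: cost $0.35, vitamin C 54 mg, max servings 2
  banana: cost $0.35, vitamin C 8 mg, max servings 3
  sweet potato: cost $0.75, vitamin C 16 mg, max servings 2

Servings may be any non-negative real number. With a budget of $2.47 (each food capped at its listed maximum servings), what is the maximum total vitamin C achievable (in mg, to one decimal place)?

364.0 mg

Vitamin C per dollar: orange 154.3, kale 144.6, banana 22.86, sweet potato 21.33.
Take 2 servings of orange: spends $0.70, +108.0 mg vitamin C (running total 108.0 mg).
Take 2.723 servings of kale: spends $1.77, +256.0 mg vitamin C (running total 364.0 mg).
Filling greedily by vitamin C-per-dollar is optimal for one linear limit, giving 364.0 mg.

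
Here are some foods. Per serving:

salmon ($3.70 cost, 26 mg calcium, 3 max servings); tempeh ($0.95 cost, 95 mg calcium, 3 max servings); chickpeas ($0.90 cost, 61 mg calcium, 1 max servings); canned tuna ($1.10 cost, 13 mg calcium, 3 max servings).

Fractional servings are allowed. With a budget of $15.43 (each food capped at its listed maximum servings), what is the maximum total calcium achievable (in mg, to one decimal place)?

Calcium per dollar: tempeh 100, chickpeas 67.78, canned tuna 11.82, salmon 7.027.
Take 3 servings of tempeh: spends $2.85, +285.0 mg calcium (running total 285.0 mg).
Take 1 serving of chickpeas: spends $0.90, +61.0 mg calcium (running total 346.0 mg).
Take 3 servings of canned tuna: spends $3.30, +39.0 mg calcium (running total 385.0 mg).
Take 2.265 servings of salmon: spends $8.38, +58.9 mg calcium (running total 443.9 mg).
Greedy by best ratio exhausts the cost allowance optimally: 443.9 mg.

443.9 mg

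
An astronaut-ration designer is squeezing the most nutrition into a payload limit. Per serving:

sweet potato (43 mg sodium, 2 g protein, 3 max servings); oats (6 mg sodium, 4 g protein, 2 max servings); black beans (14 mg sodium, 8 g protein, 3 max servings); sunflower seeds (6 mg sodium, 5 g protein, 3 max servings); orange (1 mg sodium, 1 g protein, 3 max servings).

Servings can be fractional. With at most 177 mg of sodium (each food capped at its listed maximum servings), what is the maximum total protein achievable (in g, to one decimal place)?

54.7 g

Protein per mg sodium: orange 1, sunflower seeds 0.8333, oats 0.6667, black beans 0.5714, sweet potato 0.04651.
Take 3 servings of orange: uses 3 mg sodium, +3.0 g protein (running total 3.0 g).
Take 3 servings of sunflower seeds: uses 18 mg sodium, +15.0 g protein (running total 18.0 g).
Take 2 servings of oats: uses 12 mg sodium, +8.0 g protein (running total 26.0 g).
Take 3 servings of black beans: uses 42 mg sodium, +24.0 g protein (running total 50.0 g).
Take 2.372 servings of sweet potato: uses 102 mg sodium, +4.7 g protein (running total 54.7 g).
Greedy by best ratio exhausts the sodium allowance optimally: 54.7 g.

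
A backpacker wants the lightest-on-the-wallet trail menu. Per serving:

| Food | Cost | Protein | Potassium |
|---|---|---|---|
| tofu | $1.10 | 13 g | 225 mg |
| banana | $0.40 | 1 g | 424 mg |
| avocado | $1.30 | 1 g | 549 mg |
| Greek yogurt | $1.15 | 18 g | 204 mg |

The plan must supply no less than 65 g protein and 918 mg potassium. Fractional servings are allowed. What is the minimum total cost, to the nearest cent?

Check every corner: each single food scaled to meet both minima, and each pair solved so both constraints bind.
tofu only: max(65/13, 918/225) = 5 servings → $5.50.
banana only: max(65/1, 918/424) = 65 servings → $26.00.
avocado only: max(65/1, 918/549) = 65 servings → $84.50.
Greek yogurt only: max(65/18, 918/204) = 4.5 servings → $5.17.
tofu + banana: intersection lies outside the first quadrant.
tofu + avocado with both targets exact would need a negative amount; discard.
tofu + Greek yogurt with both tight: 2.335 servings and 1.925 servings → $4.78.
banana + avocado with both targets exact would need a negative amount; discard.
banana + Greek yogurt with both tight: 0.4394 servings and 3.587 servings → $4.30.
avocado + Greek yogurt with both tight: 0.3373 servings and 3.592 servings → $4.57.
Cheapest feasible corner: $4.30.

$4.30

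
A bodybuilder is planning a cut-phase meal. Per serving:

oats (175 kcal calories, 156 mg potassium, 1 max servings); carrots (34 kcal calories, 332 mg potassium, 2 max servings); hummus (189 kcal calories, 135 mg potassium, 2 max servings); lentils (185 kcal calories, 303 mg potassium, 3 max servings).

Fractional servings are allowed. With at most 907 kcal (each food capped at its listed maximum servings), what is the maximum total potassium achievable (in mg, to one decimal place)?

1806.9 mg

Potassium per kcal: carrots 9.765, lentils 1.638, oats 0.8914, hummus 0.7143.
Take 2 servings of carrots: uses 68 kcal, +664.0 mg potassium (running total 664.0 mg).
Take 3 servings of lentils: uses 555 kcal, +909.0 mg potassium (running total 1573.0 mg).
Take 1 serving of oats: uses 175 kcal, +156.0 mg potassium (running total 1729.0 mg).
Take 0.5767 servings of hummus: uses 109 kcal, +77.9 mg potassium (running total 1806.9 mg).
Filling greedily by potassium-per-kcal is optimal for one linear limit, giving 1806.9 mg.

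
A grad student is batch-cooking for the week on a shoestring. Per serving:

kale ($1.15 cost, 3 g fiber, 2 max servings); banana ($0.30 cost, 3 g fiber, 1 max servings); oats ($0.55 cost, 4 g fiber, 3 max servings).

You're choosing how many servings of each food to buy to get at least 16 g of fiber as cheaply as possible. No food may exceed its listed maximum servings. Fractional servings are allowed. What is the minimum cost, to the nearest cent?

Cost per g of fiber: banana $0.1000, oats $0.1375, kale $0.3833.
Take 1 serving of banana: +3.0 g fiber for $0.30 (total $0.30, still need 13.0 g).
Take 3 servings of oats: +12.0 g fiber for $1.65 (total $1.95, still need 1.0 g).
Take 0.3333 servings of kale: +1.0 g fiber for $0.38 (total $2.33, still need 0.0 g).
Filling from the cheapest source first is optimal under one linear minimum: $2.33.

$2.33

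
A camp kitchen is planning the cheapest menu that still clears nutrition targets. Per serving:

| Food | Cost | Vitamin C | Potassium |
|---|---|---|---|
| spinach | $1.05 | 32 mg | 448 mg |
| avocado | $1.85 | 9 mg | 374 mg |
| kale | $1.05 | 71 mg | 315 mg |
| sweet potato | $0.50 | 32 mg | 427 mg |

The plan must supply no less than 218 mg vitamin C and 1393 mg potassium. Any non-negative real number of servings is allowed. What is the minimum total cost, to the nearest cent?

Check every corner: each single food scaled to meet both minima, and each pair solved so both constraints bind.
spinach only: max(218/32, 1393/448) = 6.812 servings → $7.15.
avocado only: max(218/9, 1393/374) = 24.22 servings → $44.81.
kale only: max(218/71, 1393/315) = 4.422 servings → $4.64.
sweet potato only: max(218/32, 1393/427) = 6.812 servings → $3.41.
spinach + avocado: intersection lies outside the first quadrant.
spinach + kale with both tight: 1.391 servings and 2.443 servings → $4.03.
spinach + sweet potato: the both-tight solution has a negative serving — not a feasible corner.
avocado + kale with both tight: 1.275 servings and 2.909 servings → $5.41.
avocado + sweet potato with both targets exact would need a negative amount; discard.
kale + sweet potato with both tight: 2.397 servings and 1.494 servings → $3.26.
The minimum over all feasible corners is $3.26.

$3.26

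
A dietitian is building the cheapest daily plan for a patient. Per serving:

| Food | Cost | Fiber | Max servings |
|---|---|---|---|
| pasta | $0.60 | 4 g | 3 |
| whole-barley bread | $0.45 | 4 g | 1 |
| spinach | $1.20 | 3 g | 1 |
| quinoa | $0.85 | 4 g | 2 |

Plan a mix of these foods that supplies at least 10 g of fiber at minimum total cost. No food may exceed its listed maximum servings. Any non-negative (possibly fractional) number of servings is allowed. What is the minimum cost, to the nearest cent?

Cost per g of fiber: whole-barley bread $0.1125, pasta $0.1500, quinoa $0.2125, spinach $0.4000.
Take 1 serving of whole-barley bread: +4.0 g fiber for $0.45 (total $0.45, still need 6.0 g).
Take 1.5 servings of pasta: +6.0 g fiber for $0.90 (total $1.35, still need 0.0 g).
Filling from the cheapest source first is optimal under one linear minimum: $1.35.

$1.35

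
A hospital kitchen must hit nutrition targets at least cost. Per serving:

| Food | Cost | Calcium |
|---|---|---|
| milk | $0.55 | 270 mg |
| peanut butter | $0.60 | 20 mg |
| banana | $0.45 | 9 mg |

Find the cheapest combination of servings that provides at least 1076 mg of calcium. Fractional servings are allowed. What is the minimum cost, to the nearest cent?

Cost per mg of calcium: milk $0.0020, peanut butter $0.0300, banana $0.0500.
With no serving limits, use only milk: 1076 mg / 270 mg = 3.985 servings × $0.55 = $2.19.

$2.19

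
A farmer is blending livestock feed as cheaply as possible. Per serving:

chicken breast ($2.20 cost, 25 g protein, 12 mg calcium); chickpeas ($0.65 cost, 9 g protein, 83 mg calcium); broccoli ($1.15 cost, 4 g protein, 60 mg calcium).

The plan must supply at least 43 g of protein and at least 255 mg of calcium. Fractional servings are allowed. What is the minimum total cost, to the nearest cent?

Minimising a linear cost over {protein ≥ 43, calcium ≥ 255, servings ≥ 0} — the optimum is at a vertex, using one or two foods.
chicken breast only: max(43/25, 255/12) = 21.25 servings → $46.75.
chickpeas only: max(43/9, 255/83) = 4.778 servings → $3.11.
broccoli only: max(43/4, 255/60) = 10.75 servings → $12.36.
chicken breast + chickpeas with both tight: 0.6477 servings and 2.979 servings → $3.36.
chicken breast + broccoli with both tight: 1.074 servings and 4.035 servings → $7.00.
chickpeas + broccoli: intersection lies outside the first quadrant.
The minimum over all feasible corners is $3.11.

$3.11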